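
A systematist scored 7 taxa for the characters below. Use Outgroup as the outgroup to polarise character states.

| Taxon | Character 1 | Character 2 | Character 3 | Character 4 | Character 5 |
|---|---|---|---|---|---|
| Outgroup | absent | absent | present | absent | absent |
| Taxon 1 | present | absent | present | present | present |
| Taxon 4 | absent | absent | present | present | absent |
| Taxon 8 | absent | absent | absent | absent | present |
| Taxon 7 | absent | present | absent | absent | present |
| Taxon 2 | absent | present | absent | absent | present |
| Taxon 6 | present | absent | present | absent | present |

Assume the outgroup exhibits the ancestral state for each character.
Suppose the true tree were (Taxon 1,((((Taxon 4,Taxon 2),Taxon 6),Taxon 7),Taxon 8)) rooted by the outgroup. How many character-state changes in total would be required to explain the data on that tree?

11

Map each character onto (Taxon 1,((((Taxon 4,Taxon 2),Taxon 6),Taxon 7),Taxon 8)) (rooted by Outgroup) and count the minimum state changes it requires (Fitch parsimony):
Character 1: 2; Character 2: 2; Character 3: 3; Character 4: 2; Character 5: 2.
Total tree length = 11.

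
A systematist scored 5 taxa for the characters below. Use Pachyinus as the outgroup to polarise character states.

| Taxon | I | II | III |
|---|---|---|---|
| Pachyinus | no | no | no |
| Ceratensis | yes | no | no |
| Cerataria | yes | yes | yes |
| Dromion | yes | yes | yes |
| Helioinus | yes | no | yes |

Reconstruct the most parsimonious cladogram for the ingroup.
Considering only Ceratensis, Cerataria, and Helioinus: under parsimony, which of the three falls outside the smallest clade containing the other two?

Ceratensis

The outgroup has state 'no' for every character, so 'yes' is the derived state throughout.
I (derived state 'yes') is shared by all ingroup taxa — unites the whole ingroup.
II (derived state 'yes') is shared by Cerataria and Dromion — a synapomorphy uniting that clade.
III: derived state 'yes' in Cerataria, Dromion, and Helioinus only — synapomorphy for {Cerataria, Dromion, Helioinus}.
Most parsimonious ingroup topology: (((Cerataria,Dromion),Helioinus),Ceratensis).
Helioinus and Cerataria share a more recent common ancestor with each other than either does with Ceratensis, so Ceratensis is the least closely related of the three.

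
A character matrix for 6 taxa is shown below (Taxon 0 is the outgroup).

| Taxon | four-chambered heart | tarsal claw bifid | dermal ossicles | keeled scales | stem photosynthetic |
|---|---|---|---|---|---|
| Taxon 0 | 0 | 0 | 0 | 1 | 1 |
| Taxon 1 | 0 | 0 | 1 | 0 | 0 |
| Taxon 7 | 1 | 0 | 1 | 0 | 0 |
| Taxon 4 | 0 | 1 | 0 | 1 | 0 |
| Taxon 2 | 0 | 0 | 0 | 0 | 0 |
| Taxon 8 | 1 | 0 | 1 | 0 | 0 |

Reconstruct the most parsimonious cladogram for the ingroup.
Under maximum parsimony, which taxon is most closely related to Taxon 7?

Character polarity is set by the outgroup: the derived state is whichever differs from the outgroup's state, so for keeled scales, stem photosynthetic the derived state is '0', and for the remaining characters it is '1'.
four-chambered heart (derived state '1') is shared by Taxon 7 and Taxon 8 — a synapomorphy uniting that clade.
tarsal claw bifid (derived state '1') is unique to Taxon 4 (autapomorphy; uninformative for grouping).
Only Taxon 1, Taxon 7, and Taxon 8 show the derived state '1' for dermal ossicles, supporting them as a clade.
Only Taxon 1, Taxon 2, Taxon 7, and Taxon 8 show the derived state '0' for keeled scales, supporting them as a clade.
All ingroup taxa share the derived state '0' for stem photosynthetic; it defines the ingroup but does not resolve relationships within it.
Most parsimonious ingroup topology: (((Taxon 1,(Taxon 7,Taxon 8)),Taxon 2),Taxon 4).
Taxon 7 and Taxon 8 form a cherry on this tree, so they are sister taxa.

Taxon 8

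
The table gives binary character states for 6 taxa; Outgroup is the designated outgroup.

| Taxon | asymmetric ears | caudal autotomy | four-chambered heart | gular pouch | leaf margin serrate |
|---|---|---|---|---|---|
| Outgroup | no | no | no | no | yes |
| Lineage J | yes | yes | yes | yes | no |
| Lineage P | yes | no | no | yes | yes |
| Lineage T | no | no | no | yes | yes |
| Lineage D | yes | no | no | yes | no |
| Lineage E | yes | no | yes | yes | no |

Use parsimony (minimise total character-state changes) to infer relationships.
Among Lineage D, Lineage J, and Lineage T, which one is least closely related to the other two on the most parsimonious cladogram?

Character polarity is set by the outgroup: the derived state is whichever differs from the outgroup's state, so for leaf margin serrate the derived state is 'no', and for the remaining characters it is 'yes'.
asymmetric ears (derived state 'yes') is shared by Lineage D, Lineage E, Lineage J, and Lineage P — a synapomorphy uniting that clade.
caudal autotomy (derived state 'yes') is unique to Lineage J (autapomorphy; uninformative for grouping).
four-chambered heart (derived state 'yes') is shared by Lineage E and Lineage J — a synapomorphy uniting that clade.
All ingroup taxa share the derived state 'yes' for gular pouch; it defines the ingroup but does not resolve relationships within it.
leaf margin serrate: derived state 'no' in Lineage D, Lineage E, and Lineage J only — synapomorphy for {Lineage D, Lineage E, Lineage J}.
Most parsimonious ingroup topology: ((((Lineage J,Lineage E),Lineage D),Lineage P),Lineage T).
Lineage D and Lineage J share a more recent common ancestor with each other than either does with Lineage T, so Lineage T is the least closely related of the three.

Lineage T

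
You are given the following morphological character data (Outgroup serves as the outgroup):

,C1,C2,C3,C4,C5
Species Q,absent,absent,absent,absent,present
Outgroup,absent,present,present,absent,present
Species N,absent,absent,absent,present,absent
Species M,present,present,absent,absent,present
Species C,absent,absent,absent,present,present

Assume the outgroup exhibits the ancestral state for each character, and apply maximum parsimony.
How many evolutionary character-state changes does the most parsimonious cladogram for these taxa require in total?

5

Character polarity is set by the outgroup: the derived state is whichever differs from the outgroup's state, so for C2, C3, C5 the derived state is 'absent', and for the remaining characters it is 'present'.
C1 (derived state 'present') is unique to Species M (autapomorphy; uninformative for grouping).
C2: derived state 'absent' in Species C, Species N, and Species Q only — synapomorphy for {Species C, Species N, Species Q}.
C3 (derived state 'absent') is shared by all ingroup taxa — unites the whole ingroup.
C4 (derived state 'present') is shared by Species C and Species N — a synapomorphy uniting that clade.
C5: derived state 'absent' in Species N only — an autapomorphy, so it tells us nothing about relationships among taxa.
Most parsimonious ingroup topology: ((Species Q,(Species N,Species C)),Species M).
Changes per character on this tree: C1: 1; C2: 1; C3: 1; C4: 1; C5: 1.
Total = 5.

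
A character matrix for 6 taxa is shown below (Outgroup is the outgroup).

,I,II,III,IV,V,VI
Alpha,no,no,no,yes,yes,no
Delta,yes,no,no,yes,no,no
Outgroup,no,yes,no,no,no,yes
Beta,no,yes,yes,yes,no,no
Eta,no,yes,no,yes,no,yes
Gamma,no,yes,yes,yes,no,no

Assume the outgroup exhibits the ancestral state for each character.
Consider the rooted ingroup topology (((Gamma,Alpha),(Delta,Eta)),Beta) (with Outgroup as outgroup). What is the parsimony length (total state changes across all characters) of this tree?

Map each character onto (((Gamma,Alpha),(Delta,Eta)),Beta) (rooted by Outgroup) and count the minimum state changes it requires (Fitch parsimony):
I: 1; II: 2; III: 2; IV: 1; V: 1; VI: 2.
Total tree length = 9.

9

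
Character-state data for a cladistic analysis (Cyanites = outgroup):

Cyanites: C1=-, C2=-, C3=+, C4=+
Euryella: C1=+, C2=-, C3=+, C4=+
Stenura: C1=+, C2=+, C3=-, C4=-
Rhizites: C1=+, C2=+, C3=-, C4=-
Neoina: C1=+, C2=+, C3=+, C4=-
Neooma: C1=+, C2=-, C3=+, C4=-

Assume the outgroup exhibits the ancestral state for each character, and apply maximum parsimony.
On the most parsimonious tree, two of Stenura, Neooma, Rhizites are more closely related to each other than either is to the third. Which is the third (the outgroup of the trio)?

Neooma

Character polarity is set by the outgroup: the derived state is whichever differs from the outgroup's state, so for C3, C4 the derived state is '-', and for the remaining characters it is '+'.
All ingroup taxa share the derived state '+' for C1; it defines the ingroup but does not resolve relationships within it.
C2: derived state '+' in Neoina, Rhizites, and Stenura only — synapomorphy for {Neoina, Rhizites, Stenura}.
C3: derived state '-' in Rhizites and Stenura only — synapomorphy for {Rhizites, Stenura}.
C4: derived state '-' in Neoina, Neooma, Rhizites, and Stenura only — synapomorphy for {Neoina, Neooma, Rhizites, Stenura}.
Most parsimonious ingroup topology: (Euryella,(((Stenura,Rhizites),Neoina),Neooma)).
Rhizites and Stenura share a more recent common ancestor with each other than either does with Neooma, so Neooma is the least closely related of the three.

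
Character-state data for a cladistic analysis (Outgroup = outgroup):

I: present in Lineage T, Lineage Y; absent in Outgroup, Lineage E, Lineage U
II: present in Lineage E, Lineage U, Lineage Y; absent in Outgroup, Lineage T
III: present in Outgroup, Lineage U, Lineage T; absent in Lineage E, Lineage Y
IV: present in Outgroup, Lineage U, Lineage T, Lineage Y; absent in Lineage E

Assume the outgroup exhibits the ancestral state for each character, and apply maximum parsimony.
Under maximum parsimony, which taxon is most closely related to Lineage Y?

Lineage E

Character polarity is set by the outgroup: the derived state is whichever differs from the outgroup's state, so for III, IV the derived state is 'absent', and for the remaining characters it is 'present'.
I (state 'present') occurs in Lineage T and Lineage Y but conflicts with the nesting implied by the other characters — most parsimoniously interpreted as homoplasy.
II (derived state 'present') is shared by Lineage E, Lineage U, and Lineage Y — a synapomorphy uniting that clade.
III (derived state 'absent') is shared by Lineage E and Lineage Y — a synapomorphy uniting that clade.
IV: derived state 'absent' in Lineage E only — an autapomorphy, so it tells us nothing about relationships among taxa.
Most parsimonious ingroup topology: (((Lineage E,Lineage Y),Lineage U),Lineage T).
Lineage Y and Lineage E form a cherry on this tree, so they are sister taxa.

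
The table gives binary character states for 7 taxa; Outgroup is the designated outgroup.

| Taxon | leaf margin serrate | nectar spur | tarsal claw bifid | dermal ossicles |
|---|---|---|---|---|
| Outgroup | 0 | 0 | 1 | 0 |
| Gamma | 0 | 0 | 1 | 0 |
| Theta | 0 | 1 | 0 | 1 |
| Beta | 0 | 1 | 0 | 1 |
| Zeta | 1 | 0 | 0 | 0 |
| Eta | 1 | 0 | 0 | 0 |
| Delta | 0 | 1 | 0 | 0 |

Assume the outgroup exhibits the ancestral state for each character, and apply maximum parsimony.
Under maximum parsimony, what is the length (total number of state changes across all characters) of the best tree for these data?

4

Character polarity is set by the outgroup: the derived state is whichever differs from the outgroup's state, so for tarsal claw bifid the derived state is '0', and for the remaining characters it is '1'.
leaf margin serrate: derived state '1' in Eta and Zeta only — synapomorphy for {Eta, Zeta}.
Only Beta, Delta, and Theta show the derived state '1' for nectar spur, supporting them as a clade.
tarsal claw bifid (derived state '0') is shared by Beta, Delta, Eta, Theta, and Zeta — a synapomorphy uniting that clade.
Only Beta and Theta show the derived state '1' for dermal ossicles, supporting them as a clade.
Most parsimonious ingroup topology: (Gamma,(((Theta,Beta),Delta),(Zeta,Eta))).
Changes per character on this tree: leaf margin serrate: 1; nectar spur: 1; tarsal claw bifid: 1; dermal ossicles: 1.
Total = 4.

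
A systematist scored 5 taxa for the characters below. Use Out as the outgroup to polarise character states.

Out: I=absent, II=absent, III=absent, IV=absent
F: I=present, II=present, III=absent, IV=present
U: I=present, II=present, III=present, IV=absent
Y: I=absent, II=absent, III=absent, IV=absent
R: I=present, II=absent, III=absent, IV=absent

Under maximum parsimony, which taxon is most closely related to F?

The outgroup has state 'absent' for every character, so 'present' is the derived state throughout.
Only F, R, and U show the derived state 'present' for I, supporting them as a clade.
II (derived state 'present') is shared by F and U — a synapomorphy uniting that clade.
III: derived state 'present' in U only — an autapomorphy, so it tells us nothing about relationships among taxa.
IV (derived state 'present') is unique to F (autapomorphy; uninformative for grouping).
Most parsimonious ingroup topology: (((F,U),R),Y).
F and U form a cherry on this tree, so they are sister taxa.

U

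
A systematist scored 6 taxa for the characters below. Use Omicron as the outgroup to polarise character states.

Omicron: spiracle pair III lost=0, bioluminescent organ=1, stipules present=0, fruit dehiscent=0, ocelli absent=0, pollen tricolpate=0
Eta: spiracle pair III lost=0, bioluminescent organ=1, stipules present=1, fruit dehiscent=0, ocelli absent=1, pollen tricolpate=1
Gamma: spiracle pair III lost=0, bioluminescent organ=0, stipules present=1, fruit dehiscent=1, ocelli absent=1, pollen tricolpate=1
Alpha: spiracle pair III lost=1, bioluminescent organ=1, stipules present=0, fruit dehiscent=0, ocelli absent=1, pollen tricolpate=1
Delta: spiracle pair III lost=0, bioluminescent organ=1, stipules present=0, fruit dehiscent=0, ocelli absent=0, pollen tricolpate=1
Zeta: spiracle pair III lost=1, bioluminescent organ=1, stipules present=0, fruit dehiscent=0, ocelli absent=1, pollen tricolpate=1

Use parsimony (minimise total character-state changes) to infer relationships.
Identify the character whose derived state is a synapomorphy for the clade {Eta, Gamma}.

Character polarity is set by the outgroup: the derived state is whichever differs from the outgroup's state, so for bioluminescent organ the derived state is '0', and for the remaining characters it is '1'.
spiracle pair III lost (derived state '1') is shared by Alpha and Zeta — a synapomorphy uniting that clade.
bioluminescent organ: derived state '0' in Gamma only — an autapomorphy, so it tells us nothing about relationships among taxa.
Only Eta and Gamma show the derived state '1' for stipules present, supporting them as a clade.
fruit dehiscent (derived state '1') is unique to Gamma (autapomorphy; uninformative for grouping).
ocelli absent (derived state '1') is shared by Alpha, Eta, Gamma, and Zeta — a synapomorphy uniting that clade.
pollen tricolpate (derived state '1') is shared by all ingroup taxa — unites the whole ingroup.
Most parsimonious ingroup topology: (((Eta,Gamma),(Alpha,Zeta)),Delta).
The clade {Eta, Gamma} is supported by stipules present: its derived state '1' occurs in exactly those taxa and in no other taxon (including the outgroup).

stipules present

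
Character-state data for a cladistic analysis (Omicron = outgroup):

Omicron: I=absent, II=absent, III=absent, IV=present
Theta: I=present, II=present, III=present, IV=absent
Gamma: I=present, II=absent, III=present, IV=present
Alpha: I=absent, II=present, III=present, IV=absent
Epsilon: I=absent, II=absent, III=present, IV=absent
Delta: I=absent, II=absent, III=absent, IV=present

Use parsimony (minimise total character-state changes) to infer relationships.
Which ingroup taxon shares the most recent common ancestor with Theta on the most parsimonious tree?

Alpha

Character polarity is set by the outgroup: the derived state is whichever differs from the outgroup's state, so for IV the derived state is 'absent', and for the remaining characters it is 'present'.
I groups Gamma and Theta, which is incompatible with the clades supported by the remaining characters; treating it as convergent (homoplasy) costs fewer steps than any alternative tree.
II: derived state 'present' in Alpha and Theta only — synapomorphy for {Alpha, Theta}.
III (derived state 'present') is shared by Alpha, Epsilon, Gamma, and Theta — a synapomorphy uniting that clade.
Only Alpha, Epsilon, and Theta show the derived state 'absent' for IV, supporting them as a clade.
Most parsimonious ingroup topology: ((((Theta,Alpha),Epsilon),Gamma),Delta).
Theta and Alpha form a cherry on this tree, so they are sister taxa.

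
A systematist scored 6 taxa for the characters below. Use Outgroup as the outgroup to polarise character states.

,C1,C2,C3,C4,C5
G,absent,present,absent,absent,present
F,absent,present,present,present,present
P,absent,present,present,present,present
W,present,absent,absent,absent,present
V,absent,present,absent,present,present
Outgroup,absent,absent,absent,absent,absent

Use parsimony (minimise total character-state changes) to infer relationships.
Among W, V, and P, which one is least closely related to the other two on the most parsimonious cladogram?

W

The outgroup has state 'absent' for every character, so 'present' is the derived state throughout.
C1: derived state 'present' in W only — an autapomorphy, so it tells us nothing about relationships among taxa.
C2 (derived state 'present') is shared by F, G, P, and V — a synapomorphy uniting that clade.
C3 (derived state 'present') is shared by F and P — a synapomorphy uniting that clade.
Only F, P, and V show the derived state 'present' for C4, supporting them as a clade.
All ingroup taxa share the derived state 'present' for C5; it defines the ingroup but does not resolve relationships within it.
Most parsimonious ingroup topology: (W,(((P,F),V),G)).
V and P share a more recent common ancestor with each other than either does with W, so W is the least closely related of the three.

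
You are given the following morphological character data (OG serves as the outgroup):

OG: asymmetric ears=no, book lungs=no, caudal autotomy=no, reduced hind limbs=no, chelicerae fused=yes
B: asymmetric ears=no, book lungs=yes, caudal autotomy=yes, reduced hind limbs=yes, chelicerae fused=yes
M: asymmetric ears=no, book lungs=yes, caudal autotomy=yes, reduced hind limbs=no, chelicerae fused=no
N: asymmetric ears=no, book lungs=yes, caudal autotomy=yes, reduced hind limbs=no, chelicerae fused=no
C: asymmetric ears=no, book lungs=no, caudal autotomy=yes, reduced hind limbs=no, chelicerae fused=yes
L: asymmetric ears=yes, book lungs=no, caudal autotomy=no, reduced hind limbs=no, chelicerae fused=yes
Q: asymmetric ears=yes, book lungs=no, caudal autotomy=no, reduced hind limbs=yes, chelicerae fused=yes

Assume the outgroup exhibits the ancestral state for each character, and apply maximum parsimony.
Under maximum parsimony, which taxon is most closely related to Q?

Character polarity is set by the outgroup: the derived state is whichever differs from the outgroup's state, so for chelicerae fused the derived state is 'no', and for the remaining characters it is 'yes'.
asymmetric ears: derived state 'yes' in L and Q only — synapomorphy for {L, Q}.
book lungs (derived state 'yes') is shared by B, M, and N — a synapomorphy uniting that clade.
caudal autotomy (derived state 'yes') is shared by B, C, M, and N — a synapomorphy uniting that clade.
reduced hind limbs groups B and Q, which is incompatible with the clades supported by the remaining characters; treating it as convergent (homoplasy) costs fewer steps than any alternative tree.
chelicerae fused: derived state 'no' in M and N only — synapomorphy for {M, N}.
Most parsimonious ingroup topology: (((B,(M,N)),C),(L,Q)).
Q and L form a cherry on this tree, so they are sister taxa.

L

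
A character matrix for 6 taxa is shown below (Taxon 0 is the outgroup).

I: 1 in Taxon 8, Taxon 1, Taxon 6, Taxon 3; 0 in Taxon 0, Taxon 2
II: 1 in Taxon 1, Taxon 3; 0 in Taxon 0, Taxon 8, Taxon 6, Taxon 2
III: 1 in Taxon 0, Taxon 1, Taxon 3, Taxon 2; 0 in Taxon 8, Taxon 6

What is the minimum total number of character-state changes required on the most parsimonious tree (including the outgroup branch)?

3

Character polarity is set by the outgroup: the derived state is whichever differs from the outgroup's state, so for III the derived state is '0', and for the remaining characters it is '1'.
I: derived state '1' in Taxon 1, Taxon 3, Taxon 6, and Taxon 8 only — synapomorphy for {Taxon 1, Taxon 3, Taxon 6, Taxon 8}.
Only Taxon 1 and Taxon 3 show the derived state '1' for II, supporting them as a clade.
III: derived state '0' in Taxon 6 and Taxon 8 only — synapomorphy for {Taxon 6, Taxon 8}.
Most parsimonious ingroup topology: (((Taxon 8,Taxon 6),(Taxon 1,Taxon 3)),Taxon 2).
Changes per character on this tree: I: 1; II: 1; III: 1.
Total = 3.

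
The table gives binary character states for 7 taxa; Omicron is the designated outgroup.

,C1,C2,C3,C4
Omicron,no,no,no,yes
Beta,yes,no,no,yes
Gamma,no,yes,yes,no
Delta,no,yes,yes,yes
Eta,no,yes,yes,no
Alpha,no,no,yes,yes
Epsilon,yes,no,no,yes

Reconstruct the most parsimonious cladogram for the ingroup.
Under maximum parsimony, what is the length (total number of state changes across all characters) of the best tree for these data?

4

Character polarity is set by the outgroup: the derived state is whichever differs from the outgroup's state, so for C4 the derived state is 'no', and for the remaining characters it is 'yes'.
Only Beta and Epsilon show the derived state 'yes' for C1, supporting them as a clade.
C2 (derived state 'yes') is shared by Delta, Eta, and Gamma — a synapomorphy uniting that clade.
C3: derived state 'yes' in Alpha, Delta, Eta, and Gamma only — synapomorphy for {Alpha, Delta, Eta, Gamma}.
Only Eta and Gamma show the derived state 'no' for C4, supporting them as a clade.
Most parsimonious ingroup topology: ((Beta,Epsilon),(((Gamma,Eta),Delta),Alpha)).
Changes per character on this tree: C1: 1; C2: 1; C3: 1; C4: 1.
Total = 4.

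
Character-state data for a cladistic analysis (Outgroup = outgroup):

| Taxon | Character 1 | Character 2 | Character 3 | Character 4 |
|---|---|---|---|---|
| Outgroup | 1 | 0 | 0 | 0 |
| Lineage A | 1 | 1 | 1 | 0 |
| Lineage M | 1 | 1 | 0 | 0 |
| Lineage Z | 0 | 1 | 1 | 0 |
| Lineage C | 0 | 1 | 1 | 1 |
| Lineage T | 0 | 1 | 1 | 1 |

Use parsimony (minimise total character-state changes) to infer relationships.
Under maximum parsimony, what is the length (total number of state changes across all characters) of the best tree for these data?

4

Character polarity is set by the outgroup: the derived state is whichever differs from the outgroup's state, so for Character 1 the derived state is '0', and for the remaining characters it is '1'.
Character 1: derived state '0' in Lineage C, Lineage T, and Lineage Z only — synapomorphy for {Lineage C, Lineage T, Lineage Z}.
All ingroup taxa share the derived state '1' for Character 2; it defines the ingroup but does not resolve relationships within it.
Character 3 (derived state '1') is shared by Lineage A, Lineage C, Lineage T, and Lineage Z — a synapomorphy uniting that clade.
Character 4 (derived state '1') is shared by Lineage C and Lineage T — a synapomorphy uniting that clade.
Most parsimonious ingroup topology: ((Lineage A,(Lineage Z,(Lineage C,Lineage T))),Lineage M).
Changes per character on this tree: Character 1: 1; Character 2: 1; Character 3: 1; Character 4: 1.
Total = 4.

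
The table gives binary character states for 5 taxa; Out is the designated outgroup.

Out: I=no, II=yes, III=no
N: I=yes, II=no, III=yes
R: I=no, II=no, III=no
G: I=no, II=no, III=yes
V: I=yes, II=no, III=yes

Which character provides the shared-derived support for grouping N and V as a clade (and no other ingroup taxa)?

I

Character polarity is set by the outgroup: the derived state is whichever differs from the outgroup's state, so for II the derived state is 'no', and for the remaining characters it is 'yes'.
I: derived state 'yes' in N and V only — synapomorphy for {N, V}.
II (derived state 'no') is shared by all ingroup taxa — unites the whole ingroup.
III (derived state 'yes') is shared by G, N, and V — a synapomorphy uniting that clade.
Most parsimonious ingroup topology: (((N,V),G),R).
The clade {N, V} is supported by I: its derived state 'yes' occurs in exactly those taxa and in no other taxon (including the outgroup).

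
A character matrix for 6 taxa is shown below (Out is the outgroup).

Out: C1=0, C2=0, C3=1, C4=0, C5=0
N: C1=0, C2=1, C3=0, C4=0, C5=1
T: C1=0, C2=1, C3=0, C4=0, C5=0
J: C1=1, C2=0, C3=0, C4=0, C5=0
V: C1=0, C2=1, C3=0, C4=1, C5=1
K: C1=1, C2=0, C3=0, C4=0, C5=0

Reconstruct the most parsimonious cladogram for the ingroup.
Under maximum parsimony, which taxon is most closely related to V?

Character polarity is set by the outgroup: the derived state is whichever differs from the outgroup's state, so for C3 the derived state is '0', and for the remaining characters it is '1'.
C1: derived state '1' in J and K only — synapomorphy for {J, K}.
Only N, T, and V show the derived state '1' for C2, supporting them as a clade.
C3 (derived state '0') is shared by all ingroup taxa — unites the whole ingroup.
C4: derived state '1' in V only — an autapomorphy, so it tells us nothing about relationships among taxa.
Only N and V show the derived state '1' for C5, supporting them as a clade.
Most parsimonious ingroup topology: (((N,V),T),(J,K)).
V and N form a cherry on this tree, so they are sister taxa.

N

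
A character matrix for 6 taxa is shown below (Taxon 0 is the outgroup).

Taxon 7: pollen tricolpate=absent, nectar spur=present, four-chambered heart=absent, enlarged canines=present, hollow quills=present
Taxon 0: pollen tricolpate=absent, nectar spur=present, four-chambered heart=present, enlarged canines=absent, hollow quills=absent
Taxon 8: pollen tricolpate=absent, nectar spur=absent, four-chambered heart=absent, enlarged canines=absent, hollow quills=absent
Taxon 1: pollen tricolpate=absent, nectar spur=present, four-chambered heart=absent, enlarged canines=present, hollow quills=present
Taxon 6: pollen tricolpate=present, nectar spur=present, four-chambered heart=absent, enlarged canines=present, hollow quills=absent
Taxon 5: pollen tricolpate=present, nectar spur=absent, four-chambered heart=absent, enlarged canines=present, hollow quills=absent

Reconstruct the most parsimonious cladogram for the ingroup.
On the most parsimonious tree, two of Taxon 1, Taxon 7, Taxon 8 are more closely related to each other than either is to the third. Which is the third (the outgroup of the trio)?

Character polarity is set by the outgroup: the derived state is whichever differs from the outgroup's state, so for nectar spur, four-chambered heart the derived state is 'absent', and for the remaining characters it is 'present'.
pollen tricolpate: derived state 'present' in Taxon 5 and Taxon 6 only — synapomorphy for {Taxon 5, Taxon 6}.
nectar spur groups Taxon 5 and Taxon 8, which is incompatible with the clades supported by the remaining characters; treating it as convergent (homoplasy) costs fewer steps than any alternative tree.
All ingroup taxa share the derived state 'absent' for four-chambered heart; it defines the ingroup but does not resolve relationships within it.
enlarged canines: derived state 'present' in Taxon 1, Taxon 5, Taxon 6, and Taxon 7 only — synapomorphy for {Taxon 1, Taxon 5, Taxon 6, Taxon 7}.
hollow quills: derived state 'present' in Taxon 1 and Taxon 7 only — synapomorphy for {Taxon 1, Taxon 7}.
Most parsimonious ingroup topology: (((Taxon 7,Taxon 1),(Taxon 5,Taxon 6)),Taxon 8).
Taxon 7 and Taxon 1 share a more recent common ancestor with each other than either does with Taxon 8, so Taxon 8 is the least closely related of the three.

Taxon 8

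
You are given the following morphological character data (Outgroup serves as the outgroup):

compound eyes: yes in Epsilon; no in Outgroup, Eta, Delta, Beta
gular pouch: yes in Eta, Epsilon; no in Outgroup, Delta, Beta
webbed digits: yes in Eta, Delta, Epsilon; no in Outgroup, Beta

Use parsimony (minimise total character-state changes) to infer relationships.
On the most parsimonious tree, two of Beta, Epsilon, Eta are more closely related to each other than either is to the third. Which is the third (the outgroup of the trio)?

Beta

The outgroup has state 'no' for every character, so 'yes' is the derived state throughout.
compound eyes: derived state 'yes' in Epsilon only — an autapomorphy, so it tells us nothing about relationships among taxa.
Only Epsilon and Eta show the derived state 'yes' for gular pouch, supporting them as a clade.
Only Delta, Epsilon, and Eta show the derived state 'yes' for webbed digits, supporting them as a clade.
Most parsimonious ingroup topology: (((Eta,Epsilon),Delta),Beta).
Epsilon and Eta share a more recent common ancestor with each other than either does with Beta, so Beta is the least closely related of the three.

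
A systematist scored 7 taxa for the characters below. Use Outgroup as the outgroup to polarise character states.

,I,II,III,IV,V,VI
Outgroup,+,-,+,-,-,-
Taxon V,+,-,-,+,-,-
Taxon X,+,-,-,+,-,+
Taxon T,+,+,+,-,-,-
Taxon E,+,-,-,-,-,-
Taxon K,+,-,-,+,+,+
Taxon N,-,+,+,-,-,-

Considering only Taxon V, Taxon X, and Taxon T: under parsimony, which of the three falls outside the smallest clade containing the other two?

Character polarity is set by the outgroup: the derived state is whichever differs from the outgroup's state, so for I, III the derived state is '-', and for the remaining characters it is '+'.
I (derived state '-') is unique to Taxon N (autapomorphy; uninformative for grouping).
II: derived state '+' in Taxon N and Taxon T only — synapomorphy for {Taxon N, Taxon T}.
III: derived state '-' in Taxon E, Taxon K, Taxon V, and Taxon X only — synapomorphy for {Taxon E, Taxon K, Taxon V, Taxon X}.
Only Taxon K, Taxon V, and Taxon X show the derived state '+' for IV, supporting them as a clade.
V: derived state '+' in Taxon K only — an autapomorphy, so it tells us nothing about relationships among taxa.
VI (derived state '+') is shared by Taxon K and Taxon X — a synapomorphy uniting that clade.
Most parsimonious ingroup topology: (((Taxon V,(Taxon X,Taxon K)),Taxon E),(Taxon T,Taxon N)).
Taxon X and Taxon V share a more recent common ancestor with each other than either does with Taxon T, so Taxon T is the least closely related of the three.

Taxon T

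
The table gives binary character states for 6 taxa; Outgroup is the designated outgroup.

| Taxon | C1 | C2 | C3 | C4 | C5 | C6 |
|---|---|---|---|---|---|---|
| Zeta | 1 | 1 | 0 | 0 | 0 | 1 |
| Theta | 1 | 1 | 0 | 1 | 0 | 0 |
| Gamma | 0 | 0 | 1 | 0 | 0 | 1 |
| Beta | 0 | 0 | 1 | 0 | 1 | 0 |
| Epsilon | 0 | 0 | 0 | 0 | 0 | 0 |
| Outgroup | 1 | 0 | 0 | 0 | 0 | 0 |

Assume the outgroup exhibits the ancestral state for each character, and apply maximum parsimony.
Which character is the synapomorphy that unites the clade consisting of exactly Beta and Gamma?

C3

Character polarity is set by the outgroup: the derived state is whichever differs from the outgroup's state, so for C1 the derived state is '0', and for the remaining characters it is '1'.
C1: derived state '0' in Beta, Epsilon, and Gamma only — synapomorphy for {Beta, Epsilon, Gamma}.
C2 (derived state '1') is shared by Theta and Zeta — a synapomorphy uniting that clade.
Only Beta and Gamma show the derived state '1' for C3, supporting them as a clade.
C4 (derived state '1') is unique to Theta (autapomorphy; uninformative for grouping).
C5 (derived state '1') is unique to Beta (autapomorphy; uninformative for grouping).
C6 groups Gamma and Zeta, which is incompatible with the clades supported by the remaining characters; treating it as convergent (homoplasy) costs fewer steps than any alternative tree.
Most parsimonious ingroup topology: (((Gamma,Beta),Epsilon),(Zeta,Theta)).
The clade {Beta, Gamma} is supported by C3: its derived state '1' occurs in exactly those taxa and in no other taxon (including the outgroup).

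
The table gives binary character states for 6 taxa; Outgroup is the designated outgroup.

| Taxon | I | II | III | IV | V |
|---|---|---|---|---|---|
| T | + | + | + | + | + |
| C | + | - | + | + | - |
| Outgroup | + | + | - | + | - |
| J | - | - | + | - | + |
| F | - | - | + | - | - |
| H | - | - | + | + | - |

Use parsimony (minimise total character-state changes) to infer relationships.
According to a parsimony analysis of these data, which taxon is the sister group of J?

Character polarity is set by the outgroup: the derived state is whichever differs from the outgroup's state, so for I, II, IV the derived state is '-', and for the remaining characters it is '+'.
I (derived state '-') is shared by F, H, and J — a synapomorphy uniting that clade.
Only C, F, H, and J show the derived state '-' for II, supporting them as a clade.
All ingroup taxa share the derived state '+' for III; it defines the ingroup but does not resolve relationships within it.
IV (derived state '-') is shared by F and J — a synapomorphy uniting that clade.
V groups J and T, which is incompatible with the clades supported by the remaining characters; treating it as convergent (homoplasy) costs fewer steps than any alternative tree.
Most parsimonious ingroup topology: ((C,(H,(F,J))),T).
J and F form a cherry on this tree, so they are sister taxa.

F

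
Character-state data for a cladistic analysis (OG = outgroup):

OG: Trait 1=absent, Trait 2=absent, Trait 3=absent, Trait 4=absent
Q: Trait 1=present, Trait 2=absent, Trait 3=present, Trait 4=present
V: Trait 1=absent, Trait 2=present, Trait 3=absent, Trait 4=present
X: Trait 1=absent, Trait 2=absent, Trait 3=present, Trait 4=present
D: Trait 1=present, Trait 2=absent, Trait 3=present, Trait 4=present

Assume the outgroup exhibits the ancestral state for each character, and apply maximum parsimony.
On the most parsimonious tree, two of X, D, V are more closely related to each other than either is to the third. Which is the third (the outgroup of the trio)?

The outgroup has state 'absent' for every character, so 'present' is the derived state throughout.
Trait 1: derived state 'present' in D and Q only — synapomorphy for {D, Q}.
Trait 2: derived state 'present' in V only — an autapomorphy, so it tells us nothing about relationships among taxa.
Trait 3: derived state 'present' in D, Q, and X only — synapomorphy for {D, Q, X}.
All ingroup taxa share the derived state 'present' for Trait 4; it defines the ingroup but does not resolve relationships within it.
Most parsimonious ingroup topology: (((Q,D),X),V).
D and X share a more recent common ancestor with each other than either does with V, so V is the least closely related of the three.

V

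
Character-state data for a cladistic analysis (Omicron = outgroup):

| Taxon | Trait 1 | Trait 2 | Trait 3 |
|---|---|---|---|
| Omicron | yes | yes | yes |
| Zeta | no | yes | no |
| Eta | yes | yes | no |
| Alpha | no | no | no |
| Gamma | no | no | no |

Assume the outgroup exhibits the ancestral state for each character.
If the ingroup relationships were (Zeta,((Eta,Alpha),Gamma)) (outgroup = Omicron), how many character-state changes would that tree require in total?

Map each character onto (Zeta,((Eta,Alpha),Gamma)) (rooted by Omicron) and count the minimum state changes it requires (Fitch parsimony):
Trait 1: 2; Trait 2: 2; Trait 3: 1.
Total tree length = 5.

5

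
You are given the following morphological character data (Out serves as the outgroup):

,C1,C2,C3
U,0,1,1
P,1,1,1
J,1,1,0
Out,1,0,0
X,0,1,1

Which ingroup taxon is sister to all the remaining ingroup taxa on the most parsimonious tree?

Character polarity is set by the outgroup: the derived state is whichever differs from the outgroup's state, so for C1 the derived state is '0', and for the remaining characters it is '1'.
Only U and X show the derived state '0' for C1, supporting them as a clade.
All ingroup taxa share the derived state '1' for C2; it defines the ingroup but does not resolve relationships within it.
Only P, U, and X show the derived state '1' for C3, supporting them as a clade.
Most parsimonious ingroup topology: (((X,U),P),J).
J is sister to the clade containing all other ingroup taxa, so it is the earliest-diverging (most basal) ingroup lineage.

J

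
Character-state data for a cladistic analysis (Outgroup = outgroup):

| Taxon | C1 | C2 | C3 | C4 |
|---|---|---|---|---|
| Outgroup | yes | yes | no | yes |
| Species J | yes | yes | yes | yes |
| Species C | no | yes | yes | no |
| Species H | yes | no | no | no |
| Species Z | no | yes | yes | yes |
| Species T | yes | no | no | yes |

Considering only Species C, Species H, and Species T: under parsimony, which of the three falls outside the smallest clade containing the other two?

Species C

Character polarity is set by the outgroup: the derived state is whichever differs from the outgroup's state, so for C1, C2, C4 the derived state is 'no', and for the remaining characters it is 'yes'.
Only Species C and Species Z show the derived state 'no' for C1, supporting them as a clade.
C2 (derived state 'no') is shared by Species H and Species T — a synapomorphy uniting that clade.
C3: derived state 'yes' in Species C, Species J, and Species Z only — synapomorphy for {Species C, Species J, Species Z}.
C4 groups Species C and Species H, which is incompatible with the clades supported by the remaining characters; treating it as convergent (homoplasy) costs fewer steps than any alternative tree.
Most parsimonious ingroup topology: ((Species J,(Species C,Species Z)),(Species H,Species T)).
Species H and Species T share a more recent common ancestor with each other than either does with Species C, so Species C is the least closely related of the three.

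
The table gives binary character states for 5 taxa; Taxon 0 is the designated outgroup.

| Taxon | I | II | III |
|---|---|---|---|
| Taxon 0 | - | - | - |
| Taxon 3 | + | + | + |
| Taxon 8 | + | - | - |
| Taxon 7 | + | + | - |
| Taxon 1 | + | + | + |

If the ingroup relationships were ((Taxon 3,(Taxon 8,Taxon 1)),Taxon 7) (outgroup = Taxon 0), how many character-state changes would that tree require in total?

5

Map each character onto ((Taxon 3,(Taxon 8,Taxon 1)),Taxon 7) (rooted by Taxon 0) and count the minimum state changes it requires (Fitch parsimony):
I: 1; II: 2; III: 2.
Total tree length = 5.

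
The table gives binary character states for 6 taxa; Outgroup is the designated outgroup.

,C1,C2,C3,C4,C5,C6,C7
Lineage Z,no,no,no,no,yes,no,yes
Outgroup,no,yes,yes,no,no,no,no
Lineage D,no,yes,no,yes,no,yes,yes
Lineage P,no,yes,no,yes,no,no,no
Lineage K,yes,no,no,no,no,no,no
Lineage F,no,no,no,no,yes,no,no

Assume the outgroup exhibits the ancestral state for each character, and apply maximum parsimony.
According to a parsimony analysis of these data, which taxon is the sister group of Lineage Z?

Character polarity is set by the outgroup: the derived state is whichever differs from the outgroup's state, so for C2, C3 the derived state is 'no', and for the remaining characters it is 'yes'.
C1: derived state 'yes' in Lineage K only — an autapomorphy, so it tells us nothing about relationships among taxa.
Only Lineage F, Lineage K, and Lineage Z show the derived state 'no' for C2, supporting them as a clade.
C3 (derived state 'no') is shared by all ingroup taxa — unites the whole ingroup.
C4: derived state 'yes' in Lineage D and Lineage P only — synapomorphy for {Lineage D, Lineage P}.
C5 (derived state 'yes') is shared by Lineage F and Lineage Z — a synapomorphy uniting that clade.
C6: derived state 'yes' in Lineage D only — an autapomorphy, so it tells us nothing about relationships among taxa.
C7 groups Lineage D and Lineage Z, which is incompatible with the clades supported by the remaining characters; treating it as convergent (homoplasy) costs fewer steps than any alternative tree.
Most parsimonious ingroup topology: ((Lineage P,Lineage D),(Lineage K,(Lineage F,Lineage Z))).
Lineage Z and Lineage F form a cherry on this tree, so they are sister taxa.

Lineage F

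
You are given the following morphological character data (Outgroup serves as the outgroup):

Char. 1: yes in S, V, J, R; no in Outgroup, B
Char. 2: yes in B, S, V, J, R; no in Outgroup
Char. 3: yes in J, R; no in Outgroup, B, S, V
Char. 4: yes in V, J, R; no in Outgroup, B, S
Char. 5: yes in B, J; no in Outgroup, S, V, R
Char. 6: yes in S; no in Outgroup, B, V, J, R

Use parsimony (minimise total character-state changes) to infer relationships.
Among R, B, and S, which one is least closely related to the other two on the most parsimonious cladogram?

The outgroup has state 'no' for every character, so 'yes' is the derived state throughout.
Only J, R, S, and V show the derived state 'yes' for Char. 1, supporting them as a clade.
All ingroup taxa share the derived state 'yes' for Char. 2; it defines the ingroup but does not resolve relationships within it.
Char. 3 (derived state 'yes') is shared by J and R — a synapomorphy uniting that clade.
Only J, R, and V show the derived state 'yes' for Char. 4, supporting them as a clade.
Char. 5 groups B and J, which is incompatible with the clades supported by the remaining characters; treating it as convergent (homoplasy) costs fewer steps than any alternative tree.
Char. 6 (derived state 'yes') is unique to S (autapomorphy; uninformative for grouping).
Most parsimonious ingroup topology: (B,(S,(V,(J,R)))).
R and S share a more recent common ancestor with each other than either does with B, so B is the least closely related of the three.

B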